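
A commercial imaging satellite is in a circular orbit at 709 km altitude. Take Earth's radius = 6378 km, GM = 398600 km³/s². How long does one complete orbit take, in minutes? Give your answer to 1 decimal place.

Semi-major axis a = 6378 + 709 = 7087 km. Period T = 2π√(a³/μ) = 2π√(7087³/398600) = 5937.5 s = 98.96 min.

99.0 min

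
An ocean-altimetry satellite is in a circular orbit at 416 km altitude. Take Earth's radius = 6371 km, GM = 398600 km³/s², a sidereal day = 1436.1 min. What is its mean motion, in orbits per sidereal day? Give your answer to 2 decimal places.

15.48

Semi-major axis a = 6371 + 416 = 6787 km. Period T = 2π√(a³/μ) = 2π√(6787³/398600) = 5564.5 s = 92.74 min.
Orbits per sidereal day = 86166 / 5564.5 = 15.485.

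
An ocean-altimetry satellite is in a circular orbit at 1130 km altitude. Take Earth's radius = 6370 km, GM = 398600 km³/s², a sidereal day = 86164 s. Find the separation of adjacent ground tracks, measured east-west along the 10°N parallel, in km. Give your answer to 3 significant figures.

Semi-major axis a = 6370 + 1130 = 7500 km. Period T = 2π√(a³/μ) = 2π√(7500³/398600) = 6464.0 s = 107.73 min.
Node shift per orbit = (6464.0/86164) × 360° = 27.01°.
Equatorial spacing = 27.01 × 111.2 km/° = 3003 km.
At 10° latitude, spacing = 3003 × cos(10°) = 2957 km.

2960 km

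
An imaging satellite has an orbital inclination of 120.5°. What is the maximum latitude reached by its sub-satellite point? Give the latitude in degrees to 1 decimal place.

Retrograde orbit: the ground track reaches ±(180° − i) = ±(180 − 120.5) = ±59.5°.

59.5°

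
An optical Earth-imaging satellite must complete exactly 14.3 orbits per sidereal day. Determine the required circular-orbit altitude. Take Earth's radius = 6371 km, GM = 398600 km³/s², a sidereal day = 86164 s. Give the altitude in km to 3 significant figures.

Required period T = 86164 / 14.3 = 6025.5 s.
From T = 2π√(a³/μ): a = (μ T²/4π²)^(1/3) = (398600 × 6025.5² / 4π²)^(1/3) = 7157 km.
Altitude h = a − R = 7157 − 6371 = 786 km.

786 km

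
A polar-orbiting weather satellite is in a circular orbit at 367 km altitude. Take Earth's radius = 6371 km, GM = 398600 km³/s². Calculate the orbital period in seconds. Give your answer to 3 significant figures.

Semi-major axis a = 6371 + 367 = 6738 km. Period T = 2π√(a³/μ) = 2π√(6738³/398600) = 5504.4 s = 91.74 min.

5500 seconds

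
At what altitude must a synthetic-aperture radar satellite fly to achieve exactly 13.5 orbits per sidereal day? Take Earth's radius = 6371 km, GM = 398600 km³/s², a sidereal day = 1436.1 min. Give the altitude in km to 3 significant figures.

Required period T = 86166 / 13.5 = 6382.7 s.
From T = 2π√(a³/μ): a = (μ T²/4π²)^(1/3) = (398600 × 6382.7² / 4π²)^(1/3) = 7437 km.
Altitude h = a − R = 7437 − 6371 = 1066 km.

1070 km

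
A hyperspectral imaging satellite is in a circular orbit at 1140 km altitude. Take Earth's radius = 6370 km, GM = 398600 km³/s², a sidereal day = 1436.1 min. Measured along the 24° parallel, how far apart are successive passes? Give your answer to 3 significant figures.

2750 km

Semi-major axis a = 6370 + 1140 = 7510 km. Period T = 2π√(a³/μ) = 2π√(7510³/398600) = 6477.0 s = 107.95 min.
Node shift per orbit = (6477.0/86166) × 360° = 27.06°.
Equatorial spacing = 27.06 × 111.2 km/° = 3009 km.
At 24° latitude, spacing = 3009 × cos(24°) = 2748 km.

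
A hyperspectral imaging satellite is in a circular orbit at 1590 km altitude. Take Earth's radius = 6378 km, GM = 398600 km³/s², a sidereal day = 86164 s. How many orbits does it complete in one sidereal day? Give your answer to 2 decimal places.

Semi-major axis a = 6378 + 1590 = 7968 km. Period T = 2π√(a³/μ) = 2π√(7968³/398600) = 7078.4 s = 117.97 min.
Orbits per sidereal day = 86164 / 7078.4 = 12.173.

12.17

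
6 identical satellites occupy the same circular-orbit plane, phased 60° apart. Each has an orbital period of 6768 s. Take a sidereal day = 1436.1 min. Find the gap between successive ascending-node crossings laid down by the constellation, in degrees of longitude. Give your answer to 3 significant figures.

Single-satellite node shift = (6768.0/86166) × 360° = 28.28°.
With 6 satellites evenly phased, successive equator crossings are 28.28/6 = 4.713° apart.

4.71°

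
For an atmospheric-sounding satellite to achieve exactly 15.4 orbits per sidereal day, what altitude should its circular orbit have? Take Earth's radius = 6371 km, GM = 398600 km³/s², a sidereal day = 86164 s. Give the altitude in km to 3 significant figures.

441 km

Required period T = 86164 / 15.4 = 5595.1 s.
From T = 2π√(a³/μ): a = (μ T²/4π²)^(1/3) = (398600 × 5595.1² / 4π²)^(1/3) = 6812 km.
Altitude h = a − R = 6812 − 6371 = 441 km.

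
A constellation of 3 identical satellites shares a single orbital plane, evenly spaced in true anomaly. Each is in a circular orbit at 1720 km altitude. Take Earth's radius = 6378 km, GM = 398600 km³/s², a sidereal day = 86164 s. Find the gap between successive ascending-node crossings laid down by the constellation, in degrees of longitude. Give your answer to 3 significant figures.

10.1°

Semi-major axis a = 6378 + 1720 = 8098 km. Period T = 2π√(a³/μ) = 2π√(8098³/398600) = 7252.3 s = 120.87 min.
Single-satellite node shift = (7252.3/86164) × 360° = 30.30°.
With 3 satellites evenly phased, successive equator crossings are 30.30/3 = 10.100° apart.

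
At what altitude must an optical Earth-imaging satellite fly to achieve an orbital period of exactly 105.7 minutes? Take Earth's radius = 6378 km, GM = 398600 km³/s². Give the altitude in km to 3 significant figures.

1030 km

T = 105.7 min = 6342.0 s.
From T = 2π√(a³/μ): a = (μ T²/4π²)^(1/3) = (398600 × 6342.0² / 4π²)^(1/3) = 7405 km.
Altitude h = a − R = 7405 − 6378 = 1027 km.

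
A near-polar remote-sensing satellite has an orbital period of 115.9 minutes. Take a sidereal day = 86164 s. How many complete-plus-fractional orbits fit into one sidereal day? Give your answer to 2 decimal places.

12.39

T = 115.9 min = 6954.0 s.
Orbits per sidereal day = 86164 / 6954.0 = 12.391.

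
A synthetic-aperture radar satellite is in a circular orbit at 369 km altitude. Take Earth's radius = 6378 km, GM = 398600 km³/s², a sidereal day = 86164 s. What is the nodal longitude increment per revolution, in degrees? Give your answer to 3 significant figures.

23.0°

Semi-major axis a = 6378 + 369 = 6747 km. Period T = 2π√(a³/μ) = 2π√(6747³/398600) = 5515.4 s = 91.92 min.
During one orbit Earth rotates (5515.4 / 86164) × 360° = 23.04°.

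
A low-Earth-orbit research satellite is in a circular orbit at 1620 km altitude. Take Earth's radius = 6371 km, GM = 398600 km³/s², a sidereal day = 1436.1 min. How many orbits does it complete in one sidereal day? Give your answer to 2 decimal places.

Semi-major axis a = 6371 + 1620 = 7991 km. Period T = 2π√(a³/μ) = 2π√(7991³/398600) = 7109.1 s = 118.48 min.
Orbits per sidereal day = 86166 / 7109.1 = 12.121.

12.12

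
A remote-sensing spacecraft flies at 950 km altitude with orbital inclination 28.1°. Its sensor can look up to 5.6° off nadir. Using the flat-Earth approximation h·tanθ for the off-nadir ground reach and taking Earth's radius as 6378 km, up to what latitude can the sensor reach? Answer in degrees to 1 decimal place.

28.9°

For a prograde orbit the ground track reaches latitude ±i = ±28.1°.
Sensor half-swath on the ground ≈ 950·tan(5.6°) = 93 km = 0.84° of latitude.
Maximum observable latitude ≈ 28.1 + 0.84 = 28.9°.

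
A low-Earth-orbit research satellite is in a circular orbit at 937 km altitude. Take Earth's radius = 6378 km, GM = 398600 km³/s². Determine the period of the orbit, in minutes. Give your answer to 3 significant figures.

104 min

Semi-major axis a = 6378 + 937 = 7315 km. Period T = 2π√(a³/μ) = 2π√(7315³/398600) = 6226.3 s = 103.77 min.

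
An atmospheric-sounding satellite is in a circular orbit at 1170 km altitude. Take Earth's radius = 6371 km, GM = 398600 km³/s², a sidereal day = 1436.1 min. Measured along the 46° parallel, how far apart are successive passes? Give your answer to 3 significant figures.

Semi-major axis a = 6371 + 1170 = 7541 km. Period T = 2π√(a³/μ) = 2π√(7541³/398600) = 6517.1 s = 108.62 min.
Node shift per orbit = (6517.1/86166) × 360° = 27.23°.
Equatorial spacing = 27.23 × 111.2 km/° = 3028 km.
At 46° latitude, spacing = 3028 × cos(46°) = 2103 km.

2100 km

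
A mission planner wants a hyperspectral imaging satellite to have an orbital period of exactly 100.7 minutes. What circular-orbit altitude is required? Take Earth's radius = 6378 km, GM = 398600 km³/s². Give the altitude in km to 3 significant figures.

792 km

T = 100.7 min = 6042.0 s.
From T = 2π√(a³/μ): a = (μ T²/4π²)^(1/3) = (398600 × 6042.0² / 4π²)^(1/3) = 7170 km.
Altitude h = a − R = 7170 − 6378 = 792 km.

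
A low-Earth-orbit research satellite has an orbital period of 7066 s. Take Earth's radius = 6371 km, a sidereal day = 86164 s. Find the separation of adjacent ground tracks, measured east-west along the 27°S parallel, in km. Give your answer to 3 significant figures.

Node shift per orbit = (7066.0/86164) × 360° = 29.52°.
Equatorial spacing = 29.52 × 111.2 km/° = 3283 km.
At 27° latitude, spacing = 3283 × cos(27°) = 2925 km.

2920 km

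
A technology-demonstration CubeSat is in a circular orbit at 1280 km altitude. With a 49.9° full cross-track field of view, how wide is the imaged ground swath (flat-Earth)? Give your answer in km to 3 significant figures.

1190 km

Half-angle = 49.9°/2 = 24.95°.
Swath width ≈ 2h·tan(θ/2) = 2 × 1280 × tan(24.95°) = 1191.0 km.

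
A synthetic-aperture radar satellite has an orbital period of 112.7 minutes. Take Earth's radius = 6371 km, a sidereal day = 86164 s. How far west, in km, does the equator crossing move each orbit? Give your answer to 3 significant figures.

3140 km

T = 112.7 min = 6762.0 s.
During one orbit Earth rotates (6762.0 / 86164) × 360° = 28.25°.
At the equator that is 28.25° × (2π·6371/360) km/° = 28.25 × 111.2 = 3141 km.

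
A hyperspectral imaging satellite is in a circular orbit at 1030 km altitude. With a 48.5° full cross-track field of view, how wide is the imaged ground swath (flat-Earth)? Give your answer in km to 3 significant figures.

928 km

Half-angle = 48.5°/2 = 24.25°.
Swath width ≈ 2h·tan(θ/2) = 2 × 1030 × tan(24.25°) = 928.0 km.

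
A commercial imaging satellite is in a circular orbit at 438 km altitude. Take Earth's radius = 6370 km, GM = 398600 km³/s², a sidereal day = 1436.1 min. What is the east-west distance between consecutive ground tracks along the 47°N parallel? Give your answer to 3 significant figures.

Semi-major axis a = 6370 + 438 = 6808 km. Period T = 2π√(a³/μ) = 2π√(6808³/398600) = 5590.4 s = 93.17 min.
Node shift per orbit = (5590.4/86166) × 360° = 23.36°.
Equatorial spacing = 23.36 × 111.2 km/° = 2597 km.
At 47° latitude, spacing = 2597 × cos(47°) = 1771 km.

1770 km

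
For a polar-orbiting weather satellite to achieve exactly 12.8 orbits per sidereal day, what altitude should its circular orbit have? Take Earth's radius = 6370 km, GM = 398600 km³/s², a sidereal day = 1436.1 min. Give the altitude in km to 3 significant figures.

1340 km

Required period T = 86166 / 12.8 = 6731.7 s.
From T = 2π√(a³/μ): a = (μ T²/4π²)^(1/3) = (398600 × 6731.7² / 4π²)^(1/3) = 7706 km.
Altitude h = a − R = 7706 − 6370 = 1336 km.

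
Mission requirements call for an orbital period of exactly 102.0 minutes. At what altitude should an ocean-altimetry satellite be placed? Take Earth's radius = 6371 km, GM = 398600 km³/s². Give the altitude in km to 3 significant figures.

860 km

T = 102.0 min = 6120.0 s.
From T = 2π√(a³/μ): a = (μ T²/4π²)^(1/3) = (398600 × 6120.0² / 4π²)^(1/3) = 7231 km.
Altitude h = a − R = 7231 − 6371 = 860 km.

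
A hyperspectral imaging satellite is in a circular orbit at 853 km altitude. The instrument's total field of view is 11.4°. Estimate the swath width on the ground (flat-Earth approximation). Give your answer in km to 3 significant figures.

Half-angle = 11.4°/2 = 5.7°.
Swath width ≈ 2h·tan(θ/2) = 2 × 853 × tan(5.7°) = 170.3 km.

170 km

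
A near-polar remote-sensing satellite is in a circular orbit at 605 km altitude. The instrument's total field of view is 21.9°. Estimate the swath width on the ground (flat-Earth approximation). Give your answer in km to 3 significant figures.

Half-angle = 21.9°/2 = 10.95°.
Swath width ≈ 2h·tan(θ/2) = 2 × 605 × tan(10.95°) = 234.1 km.

234 km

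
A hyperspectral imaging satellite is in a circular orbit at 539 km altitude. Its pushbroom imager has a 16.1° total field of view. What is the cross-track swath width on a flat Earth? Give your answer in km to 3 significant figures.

Half-angle = 16.1°/2 = 8.05°.
Swath width ≈ 2h·tan(θ/2) = 2 × 539 × tan(8.05°) = 152.5 km.

152 km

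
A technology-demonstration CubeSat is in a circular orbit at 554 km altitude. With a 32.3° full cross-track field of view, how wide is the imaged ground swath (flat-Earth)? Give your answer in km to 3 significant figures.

321 km

Half-angle = 32.3°/2 = 16.15°.
Swath width ≈ 2h·tan(θ/2) = 2 × 554 × tan(16.15°) = 320.9 km.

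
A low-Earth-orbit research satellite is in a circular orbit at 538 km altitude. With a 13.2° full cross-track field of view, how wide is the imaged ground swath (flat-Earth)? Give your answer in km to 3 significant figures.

124 km

Half-angle = 13.2°/2 = 6.6°.
Swath width ≈ 2h·tan(θ/2) = 2 × 538 × tan(6.6°) = 124.5 km.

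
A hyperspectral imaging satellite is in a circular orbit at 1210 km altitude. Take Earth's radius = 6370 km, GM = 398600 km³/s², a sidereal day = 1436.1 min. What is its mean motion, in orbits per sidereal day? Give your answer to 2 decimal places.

13.12

Semi-major axis a = 6370 + 1210 = 7580 km. Period T = 2π√(a³/μ) = 2π√(7580³/398600) = 6567.7 s = 109.46 min.
Orbits per sidereal day = 86166 / 6567.7 = 13.120.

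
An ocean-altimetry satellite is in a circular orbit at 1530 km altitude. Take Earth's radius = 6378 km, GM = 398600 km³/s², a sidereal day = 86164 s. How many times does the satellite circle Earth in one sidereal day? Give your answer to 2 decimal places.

Semi-major axis a = 6378 + 1530 = 7908 km. Period T = 2π√(a³/μ) = 2π√(7908³/398600) = 6998.6 s = 116.64 min.
Orbits per sidereal day = 86164 / 6998.6 = 12.312.

12.31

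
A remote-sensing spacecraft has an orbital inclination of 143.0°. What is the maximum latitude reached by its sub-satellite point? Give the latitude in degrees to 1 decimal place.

37.0°

Retrograde orbit: the ground track reaches ±(180° − i) = ±(180 − 143.0) = ±37.0°.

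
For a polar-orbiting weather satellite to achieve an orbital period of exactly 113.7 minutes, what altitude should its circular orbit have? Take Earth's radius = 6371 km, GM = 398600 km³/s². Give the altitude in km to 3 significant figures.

T = 113.7 min = 6822.0 s.
From T = 2π√(a³/μ): a = (μ T²/4π²)^(1/3) = (398600 × 6822.0² / 4π²)^(1/3) = 7774 km.
Altitude h = a − R = 7774 − 6371 = 1403 km.

1400 km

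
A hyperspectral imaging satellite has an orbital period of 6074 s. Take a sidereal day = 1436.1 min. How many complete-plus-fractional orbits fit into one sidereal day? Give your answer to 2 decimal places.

Orbits per sidereal day = 86166 / 6074.0 = 14.186.

14.19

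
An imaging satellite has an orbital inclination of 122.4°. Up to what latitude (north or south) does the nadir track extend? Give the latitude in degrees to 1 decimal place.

Retrograde orbit: the ground track reaches ±(180° − i) = ±(180 − 122.4) = ±57.6°.

57.6°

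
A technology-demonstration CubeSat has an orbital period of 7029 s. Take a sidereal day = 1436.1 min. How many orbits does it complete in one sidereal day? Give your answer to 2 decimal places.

12.26

Orbits per sidereal day = 86166 / 7029.0 = 12.259.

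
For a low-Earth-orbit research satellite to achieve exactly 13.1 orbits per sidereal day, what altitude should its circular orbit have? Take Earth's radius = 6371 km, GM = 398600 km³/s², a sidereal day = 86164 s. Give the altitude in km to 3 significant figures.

1220 km

Required period T = 86164 / 13.1 = 6577.4 s.
From T = 2π√(a³/μ): a = (μ T²/4π²)^(1/3) = (398600 × 6577.4² / 4π²)^(1/3) = 7587 km.
Altitude h = a − R = 7587 − 6371 = 1216 km.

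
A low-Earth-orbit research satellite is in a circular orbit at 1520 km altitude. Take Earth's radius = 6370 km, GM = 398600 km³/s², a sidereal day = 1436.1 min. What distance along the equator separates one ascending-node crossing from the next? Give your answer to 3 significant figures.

3240 km

Semi-major axis a = 6370 + 1520 = 7890 km. Period T = 2π√(a³/μ) = 2π√(7890³/398600) = 6974.7 s = 116.25 min.
During one orbit Earth rotates (6974.7 / 86166) × 360° = 29.14°.
At the equator that is 29.14° × (2π·6370/360) km/° = 29.14 × 111.2 = 3240 km.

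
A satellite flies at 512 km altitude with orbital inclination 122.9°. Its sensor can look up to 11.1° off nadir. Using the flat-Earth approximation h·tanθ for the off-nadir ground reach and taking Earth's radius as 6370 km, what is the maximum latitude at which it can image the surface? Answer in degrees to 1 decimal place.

58.0°

Retrograde orbit: the ground track reaches ±(180° − i) = ±(180 − 122.9) = ±57.1°.
Sensor half-swath on the ground ≈ 512·tan(11.1°) = 100 km = 0.90° of latitude.
Maximum observable latitude ≈ 57.1 + 0.90 = 58.0°.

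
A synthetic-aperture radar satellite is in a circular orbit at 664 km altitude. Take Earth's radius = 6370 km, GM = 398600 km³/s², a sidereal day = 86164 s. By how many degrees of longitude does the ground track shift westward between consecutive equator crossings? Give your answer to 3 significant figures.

24.5°

Semi-major axis a = 6370 + 664 = 7034 km. Period T = 2π√(a³/μ) = 2π√(7034³/398600) = 5871.0 s = 97.85 min.
During one orbit Earth rotates (5871.0 / 86164) × 360° = 24.53°.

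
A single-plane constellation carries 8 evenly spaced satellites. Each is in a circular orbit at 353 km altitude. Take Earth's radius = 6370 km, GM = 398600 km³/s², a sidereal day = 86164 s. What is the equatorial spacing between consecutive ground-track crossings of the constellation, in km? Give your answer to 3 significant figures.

Semi-major axis a = 6370 + 353 = 6723 km. Period T = 2π√(a³/μ) = 2π√(6723³/398600) = 5486.0 s = 91.43 min.
Single-satellite node shift = (5486.0/86164) × 360° = 22.92°.
With 8 satellites evenly phased, successive equator crossings are 22.92/8 = 2.865° apart.
That is 2.865 × 111.2 = 319 km at the equator.

319 km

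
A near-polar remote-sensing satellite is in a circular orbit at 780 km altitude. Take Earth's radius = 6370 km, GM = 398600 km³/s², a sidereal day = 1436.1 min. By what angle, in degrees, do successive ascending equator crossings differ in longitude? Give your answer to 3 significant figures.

25.1°

Semi-major axis a = 6370 + 780 = 7150 km. Period T = 2π√(a³/μ) = 2π√(7150³/398600) = 6016.9 s = 100.28 min.
During one orbit Earth rotates (6016.9 / 86166) × 360° = 25.14°.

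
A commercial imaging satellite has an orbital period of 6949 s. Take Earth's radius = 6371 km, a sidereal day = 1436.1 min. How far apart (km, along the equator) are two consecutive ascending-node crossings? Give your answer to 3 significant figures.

3230 km

During one orbit Earth rotates (6949.0 / 86166) × 360° = 29.03°.
At the equator that is 29.03° × (2π·6371/360) km/° = 29.03 × 111.2 = 3228 km.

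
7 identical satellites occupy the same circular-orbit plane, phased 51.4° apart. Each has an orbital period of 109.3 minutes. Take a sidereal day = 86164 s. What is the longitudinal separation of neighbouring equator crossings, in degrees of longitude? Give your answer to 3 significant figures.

3.91°

T = 109.3 min = 6558.0 s.
Single-satellite node shift = (6558.0/86164) × 360° = 27.40°.
With 7 satellites evenly phased, successive equator crossings are 27.40/7 = 3.914° apart.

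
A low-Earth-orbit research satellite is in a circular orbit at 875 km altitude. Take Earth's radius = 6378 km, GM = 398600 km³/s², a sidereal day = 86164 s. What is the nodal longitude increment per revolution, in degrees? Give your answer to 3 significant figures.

25.7°

Semi-major axis a = 6378 + 875 = 7253 km. Period T = 2π√(a³/μ) = 2π√(7253³/398600) = 6147.3 s = 102.46 min.
During one orbit Earth rotates (6147.3 / 86164) × 360° = 25.68°.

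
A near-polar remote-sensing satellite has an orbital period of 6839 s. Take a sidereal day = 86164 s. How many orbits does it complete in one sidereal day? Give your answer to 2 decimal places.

Orbits per sidereal day = 86164 / 6839.0 = 12.599.

12.60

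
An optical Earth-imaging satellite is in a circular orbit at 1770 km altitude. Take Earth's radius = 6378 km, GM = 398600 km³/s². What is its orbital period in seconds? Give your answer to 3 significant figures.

7320 seconds

Semi-major axis a = 6378 + 1770 = 8148 km. Period T = 2π√(a³/μ) = 2π√(8148³/398600) = 7319.6 s = 121.99 min.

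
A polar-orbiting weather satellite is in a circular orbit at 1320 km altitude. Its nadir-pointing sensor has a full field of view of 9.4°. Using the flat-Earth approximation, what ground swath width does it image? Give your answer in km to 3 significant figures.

217 km

Half-angle = 9.4°/2 = 4.7°.
Swath width ≈ 2h·tan(θ/2) = 2 × 1320 × tan(4.7°) = 217.0 km.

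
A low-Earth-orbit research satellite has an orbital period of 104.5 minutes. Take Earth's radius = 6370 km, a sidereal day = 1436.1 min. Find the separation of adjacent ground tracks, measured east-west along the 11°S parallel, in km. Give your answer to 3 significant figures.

2860 km

T = 104.5 min = 6270.0 s.
Node shift per orbit = (6270.0/86166) × 360° = 26.20°.
Equatorial spacing = 26.20 × 111.2 km/° = 2912 km.
At 11° latitude, spacing = 2912 × cos(11°) = 2859 km.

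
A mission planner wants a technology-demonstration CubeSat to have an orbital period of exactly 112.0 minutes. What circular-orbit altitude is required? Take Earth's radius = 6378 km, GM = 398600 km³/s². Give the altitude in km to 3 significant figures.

T = 112.0 min = 6720.0 s.
From T = 2π√(a³/μ): a = (μ T²/4π²)^(1/3) = (398600 × 6720.0² / 4π²)^(1/3) = 7697 km.
Altitude h = a − R = 7697 − 6378 = 1319 km.

1320 km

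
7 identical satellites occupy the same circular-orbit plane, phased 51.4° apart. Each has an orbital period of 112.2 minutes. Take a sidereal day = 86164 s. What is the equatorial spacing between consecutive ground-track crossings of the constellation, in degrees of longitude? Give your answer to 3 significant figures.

4.02°

T = 112.2 min = 6732.0 s.
Single-satellite node shift = (6732.0/86164) × 360° = 28.13°.
With 7 satellites evenly phased, successive equator crossings are 28.13/7 = 4.018° apart.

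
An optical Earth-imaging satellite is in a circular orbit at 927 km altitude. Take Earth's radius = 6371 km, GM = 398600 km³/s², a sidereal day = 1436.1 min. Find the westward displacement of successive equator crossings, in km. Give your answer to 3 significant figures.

2880 km

Semi-major axis a = 6371 + 927 = 7298 km. Period T = 2π√(a³/μ) = 2π√(7298³/398600) = 6204.6 s = 103.41 min.
During one orbit Earth rotates (6204.6 / 86166) × 360° = 25.92°.
At the equator that is 25.92° × (2π·6371/360) km/° = 25.92 × 111.2 = 2882 km.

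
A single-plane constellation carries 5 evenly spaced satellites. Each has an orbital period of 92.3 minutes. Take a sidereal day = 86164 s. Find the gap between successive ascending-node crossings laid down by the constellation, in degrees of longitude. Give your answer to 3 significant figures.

4.63°

T = 92.3 min = 5538.0 s.
Single-satellite node shift = (5538.0/86164) × 360° = 23.14°.
With 5 satellites evenly phased, successive equator crossings are 23.14/5 = 4.628° apart.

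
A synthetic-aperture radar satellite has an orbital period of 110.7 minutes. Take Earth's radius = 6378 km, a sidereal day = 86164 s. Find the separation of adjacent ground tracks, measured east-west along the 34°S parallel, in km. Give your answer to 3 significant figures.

2560 km

T = 110.7 min = 6642.0 s.
Node shift per orbit = (6642.0/86164) × 360° = 27.75°.
Equatorial spacing = 27.75 × 111.3 km/° = 3089 km.
At 34° latitude, spacing = 3089 × cos(34°) = 2561 km.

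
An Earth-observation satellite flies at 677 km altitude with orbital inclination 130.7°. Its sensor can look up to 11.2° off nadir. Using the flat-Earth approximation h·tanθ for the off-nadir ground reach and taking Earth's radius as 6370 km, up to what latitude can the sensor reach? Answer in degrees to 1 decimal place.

50.5°

Retrograde orbit: the ground track reaches ±(180° − i) = ±(180 − 130.7) = ±49.3°.
Sensor half-swath on the ground ≈ 677·tan(11.2°) = 134 km = 1.21° of latitude.
Maximum observable latitude ≈ 49.3 + 1.21 = 50.5°.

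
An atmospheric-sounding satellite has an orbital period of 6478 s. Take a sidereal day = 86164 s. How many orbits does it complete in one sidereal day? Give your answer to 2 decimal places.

Orbits per sidereal day = 86164 / 6478.0 = 13.301.

13.30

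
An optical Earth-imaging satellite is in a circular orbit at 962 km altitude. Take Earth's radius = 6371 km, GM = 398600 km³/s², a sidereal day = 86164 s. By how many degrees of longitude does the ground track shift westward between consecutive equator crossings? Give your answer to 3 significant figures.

26.1°

Semi-major axis a = 6371 + 962 = 7333 km. Period T = 2π√(a³/μ) = 2π√(7333³/398600) = 6249.3 s = 104.16 min.
During one orbit Earth rotates (6249.3 / 86164) × 360° = 26.11°.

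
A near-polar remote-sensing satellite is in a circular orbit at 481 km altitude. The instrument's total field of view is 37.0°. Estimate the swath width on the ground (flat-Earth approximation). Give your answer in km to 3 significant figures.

322 km

Half-angle = 37.0°/2 = 18.5°.
Swath width ≈ 2h·tan(θ/2) = 2 × 481 × tan(18.5°) = 321.9 km.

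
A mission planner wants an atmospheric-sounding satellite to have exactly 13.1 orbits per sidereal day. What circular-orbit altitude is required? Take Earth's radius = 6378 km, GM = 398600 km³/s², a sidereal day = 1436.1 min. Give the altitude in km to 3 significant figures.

Required period T = 86166 / 13.1 = 6577.6 s.
From T = 2π√(a³/μ): a = (μ T²/4π²)^(1/3) = (398600 × 6577.6² / 4π²)^(1/3) = 7588 km.
Altitude h = a − R = 7588 − 6378 = 1210 km.

1210 km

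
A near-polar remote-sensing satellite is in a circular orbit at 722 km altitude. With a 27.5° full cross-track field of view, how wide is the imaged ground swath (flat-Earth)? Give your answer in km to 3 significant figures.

353 km

Half-angle = 27.5°/2 = 13.75°.
Swath width ≈ 2h·tan(θ/2) = 2 × 722 × tan(13.75°) = 353.3 km.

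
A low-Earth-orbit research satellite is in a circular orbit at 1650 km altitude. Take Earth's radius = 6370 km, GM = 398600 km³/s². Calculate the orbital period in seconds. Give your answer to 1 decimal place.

7147.8 seconds

Semi-major axis a = 6370 + 1650 = 8020 km. Period T = 2π√(a³/μ) = 2π√(8020³/398600) = 7147.8 s = 119.13 min.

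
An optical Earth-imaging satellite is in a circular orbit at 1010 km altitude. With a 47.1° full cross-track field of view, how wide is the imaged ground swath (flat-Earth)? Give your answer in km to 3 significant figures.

880 km

Half-angle = 47.1°/2 = 23.55°.
Swath width ≈ 2h·tan(θ/2) = 2 × 1010 × tan(23.55°) = 880.4 km.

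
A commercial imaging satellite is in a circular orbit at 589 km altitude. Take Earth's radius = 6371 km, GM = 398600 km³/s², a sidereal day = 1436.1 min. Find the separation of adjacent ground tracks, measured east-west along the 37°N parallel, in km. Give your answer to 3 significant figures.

2140 km

Semi-major axis a = 6371 + 589 = 6960 km. Period T = 2π√(a³/μ) = 2π√(6960³/398600) = 5778.6 s = 96.31 min.
Node shift per orbit = (5778.6/86166) × 360° = 24.14°.
Equatorial spacing = 24.14 × 111.2 km/° = 2685 km.
At 37° latitude, spacing = 2685 × cos(37°) = 2144 km.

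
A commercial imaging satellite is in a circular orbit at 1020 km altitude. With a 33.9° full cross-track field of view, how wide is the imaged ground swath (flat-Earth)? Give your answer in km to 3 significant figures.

Half-angle = 33.9°/2 = 16.95°.
Swath width ≈ 2h·tan(θ/2) = 2 × 1020 × tan(16.95°) = 621.7 km.

622 km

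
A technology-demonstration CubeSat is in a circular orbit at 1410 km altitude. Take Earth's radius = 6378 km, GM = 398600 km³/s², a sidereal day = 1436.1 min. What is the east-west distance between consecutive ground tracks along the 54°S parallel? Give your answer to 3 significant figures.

1870 km

Semi-major axis a = 6378 + 1410 = 7788 km. Period T = 2π√(a³/μ) = 2π√(7788³/398600) = 6839.9 s = 114.00 min.
Node shift per orbit = (6839.9/86166) × 360° = 28.58°.
Equatorial spacing = 28.58 × 111.3 km/° = 3181 km.
At 54° latitude, spacing = 3181 × cos(54°) = 1870 km.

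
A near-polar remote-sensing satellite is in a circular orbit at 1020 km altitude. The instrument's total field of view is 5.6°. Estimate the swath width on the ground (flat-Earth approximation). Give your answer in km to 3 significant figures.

99.8 km

Half-angle = 5.6°/2 = 2.8°.
Swath width ≈ 2h·tan(θ/2) = 2 × 1020 × tan(2.8°) = 99.8 km.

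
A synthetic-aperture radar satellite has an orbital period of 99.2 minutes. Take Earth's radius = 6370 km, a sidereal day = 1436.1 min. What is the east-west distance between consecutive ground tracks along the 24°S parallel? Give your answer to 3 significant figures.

T = 99.2 min = 5952.0 s.
Node shift per orbit = (5952.0/86166) × 360° = 24.87°.
Equatorial spacing = 24.87 × 111.2 km/° = 2765 km.
At 24° latitude, spacing = 2765 × cos(24°) = 2526 km.

2530 km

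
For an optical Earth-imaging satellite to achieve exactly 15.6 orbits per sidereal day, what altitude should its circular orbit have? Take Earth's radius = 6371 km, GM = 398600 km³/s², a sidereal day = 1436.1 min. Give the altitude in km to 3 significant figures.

383 km

Required period T = 86166 / 15.6 = 5523.5 s.
From T = 2π√(a³/μ): a = (μ T²/4π²)^(1/3) = (398600 × 5523.5² / 4π²)^(1/3) = 6754 km.
Altitude h = a − R = 6754 − 6371 = 383 km.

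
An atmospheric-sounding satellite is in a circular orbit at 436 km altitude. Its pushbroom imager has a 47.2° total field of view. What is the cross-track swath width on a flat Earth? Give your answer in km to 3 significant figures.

Half-angle = 47.2°/2 = 23.6°.
Swath width ≈ 2h·tan(θ/2) = 2 × 436 × tan(23.6°) = 381.0 km.

381 km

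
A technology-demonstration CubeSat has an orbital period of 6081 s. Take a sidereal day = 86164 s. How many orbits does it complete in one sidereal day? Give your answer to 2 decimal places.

Orbits per sidereal day = 86164 / 6081.0 = 14.169.

14.17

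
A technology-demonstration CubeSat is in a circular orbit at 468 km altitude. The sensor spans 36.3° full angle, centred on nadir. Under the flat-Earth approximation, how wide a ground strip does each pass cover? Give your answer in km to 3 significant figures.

Half-angle = 36.3°/2 = 18.15°.
Swath width ≈ 2h·tan(θ/2) = 2 × 468 × tan(18.15°) = 306.8 km.

307 km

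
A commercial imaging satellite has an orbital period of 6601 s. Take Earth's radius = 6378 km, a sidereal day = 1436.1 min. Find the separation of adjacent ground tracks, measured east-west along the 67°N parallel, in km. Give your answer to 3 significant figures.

1200 km

Node shift per orbit = (6601.0/86166) × 360° = 27.58°.
Equatorial spacing = 27.58 × 111.3 km/° = 3070 km.
At 67° latitude, spacing = 3070 × cos(67°) = 1200 km.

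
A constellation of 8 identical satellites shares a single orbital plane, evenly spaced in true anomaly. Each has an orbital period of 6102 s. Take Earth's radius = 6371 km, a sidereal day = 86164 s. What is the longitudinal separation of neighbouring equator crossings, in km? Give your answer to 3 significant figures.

354 km

Single-satellite node shift = (6102.0/86164) × 360° = 25.49°.
With 8 satellites evenly phased, successive equator crossings are 25.49/8 = 3.187° apart.
That is 3.187 × 111.2 = 354 km at the equator.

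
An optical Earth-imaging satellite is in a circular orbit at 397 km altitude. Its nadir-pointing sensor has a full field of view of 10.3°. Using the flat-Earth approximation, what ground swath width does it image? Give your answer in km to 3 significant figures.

71.6 km

Half-angle = 10.3°/2 = 5.15°.
Swath width ≈ 2h·tan(θ/2) = 2 × 397 × tan(5.15°) = 71.6 km.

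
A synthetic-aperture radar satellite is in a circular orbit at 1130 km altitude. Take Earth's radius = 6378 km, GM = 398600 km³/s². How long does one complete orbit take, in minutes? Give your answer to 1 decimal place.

107.9 min

Semi-major axis a = 6378 + 1130 = 7508 km. Period T = 2π√(a³/μ) = 2π√(7508³/398600) = 6474.4 s = 107.91 min.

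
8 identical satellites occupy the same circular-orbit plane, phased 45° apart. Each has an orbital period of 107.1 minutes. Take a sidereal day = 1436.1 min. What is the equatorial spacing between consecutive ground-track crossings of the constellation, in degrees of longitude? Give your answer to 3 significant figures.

T = 107.1 min = 6426.0 s.
Single-satellite node shift = (6426.0/86166) × 360° = 26.85°.
With 8 satellites evenly phased, successive equator crossings are 26.85/8 = 3.356° apart.

3.36°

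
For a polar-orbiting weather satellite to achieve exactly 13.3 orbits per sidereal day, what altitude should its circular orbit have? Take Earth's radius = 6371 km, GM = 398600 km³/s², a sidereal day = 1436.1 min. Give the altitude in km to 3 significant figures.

1140 km

Required period T = 86166 / 13.3 = 6478.6 s.
From T = 2π√(a³/μ): a = (μ T²/4π²)^(1/3) = (398600 × 6478.6² / 4π²)^(1/3) = 7511 km.
Altitude h = a − R = 7511 − 6371 = 1140 km.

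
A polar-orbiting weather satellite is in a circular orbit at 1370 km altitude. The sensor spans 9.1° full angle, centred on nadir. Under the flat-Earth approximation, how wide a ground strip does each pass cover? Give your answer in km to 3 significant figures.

Half-angle = 9.1°/2 = 4.55°.
Swath width ≈ 2h·tan(θ/2) = 2 × 1370 × tan(4.55°) = 218.0 km.

218 km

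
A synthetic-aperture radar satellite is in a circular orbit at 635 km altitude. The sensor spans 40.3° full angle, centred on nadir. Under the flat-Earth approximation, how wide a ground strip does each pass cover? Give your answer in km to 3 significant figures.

466 km

Half-angle = 40.3°/2 = 20.15°.
Swath width ≈ 2h·tan(θ/2) = 2 × 635 × tan(20.15°) = 466.0 km.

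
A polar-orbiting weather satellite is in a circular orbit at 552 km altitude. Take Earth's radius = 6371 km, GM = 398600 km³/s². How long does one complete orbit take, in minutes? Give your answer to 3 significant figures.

95.5 min

Semi-major axis a = 6371 + 552 = 6923 km. Period T = 2π√(a³/μ) = 2π√(6923³/398600) = 5732.6 s = 95.54 min.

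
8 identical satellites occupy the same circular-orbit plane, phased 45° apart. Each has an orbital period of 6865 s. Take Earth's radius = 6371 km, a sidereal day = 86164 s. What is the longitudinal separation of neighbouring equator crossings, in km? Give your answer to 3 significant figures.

399 km

Single-satellite node shift = (6865.0/86164) × 360° = 28.68°.
With 8 satellites evenly phased, successive equator crossings are 28.68/8 = 3.585° apart.
That is 3.585 × 111.2 = 399 km at the equator.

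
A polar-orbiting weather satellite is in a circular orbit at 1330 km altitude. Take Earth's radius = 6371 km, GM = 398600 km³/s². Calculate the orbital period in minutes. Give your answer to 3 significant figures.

Semi-major axis a = 6371 + 1330 = 7701 km. Period T = 2π√(a³/μ) = 2π√(7701³/398600) = 6725.6 s = 112.09 min.

112 min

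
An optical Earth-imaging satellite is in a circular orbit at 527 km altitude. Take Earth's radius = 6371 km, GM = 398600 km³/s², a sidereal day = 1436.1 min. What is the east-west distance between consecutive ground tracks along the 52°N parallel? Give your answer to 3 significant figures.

1630 km

Semi-major axis a = 6371 + 527 = 6898 km. Period T = 2π√(a³/μ) = 2π√(6898³/398600) = 5701.6 s = 95.03 min.
Node shift per orbit = (5701.6/86166) × 360° = 23.82°.
Equatorial spacing = 23.82 × 111.2 km/° = 2649 km.
At 52° latitude, spacing = 2649 × cos(52°) = 1631 km.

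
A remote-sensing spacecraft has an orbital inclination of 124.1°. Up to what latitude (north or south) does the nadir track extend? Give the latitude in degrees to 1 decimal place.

55.9°

Retrograde orbit: the ground track reaches ±(180° − i) = ±(180 − 124.1) = ±55.9°.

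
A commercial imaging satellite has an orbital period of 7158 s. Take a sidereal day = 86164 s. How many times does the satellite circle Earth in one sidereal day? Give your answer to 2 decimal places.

Orbits per sidereal day = 86164 / 7158.0 = 12.037.

12.04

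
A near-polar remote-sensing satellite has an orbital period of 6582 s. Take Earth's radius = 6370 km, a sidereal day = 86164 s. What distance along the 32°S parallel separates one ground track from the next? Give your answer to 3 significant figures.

2590 km

Node shift per orbit = (6582.0/86164) × 360° = 27.50°.
Equatorial spacing = 27.50 × 111.2 km/° = 3057 km.
At 32° latitude, spacing = 3057 × cos(32°) = 2593 km.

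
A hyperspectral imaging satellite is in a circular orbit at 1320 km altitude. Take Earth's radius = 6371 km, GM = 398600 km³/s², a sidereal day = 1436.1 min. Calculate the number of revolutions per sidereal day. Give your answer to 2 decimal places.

Semi-major axis a = 6371 + 1320 = 7691 km. Period T = 2π√(a³/μ) = 2π√(7691³/398600) = 6712.5 s = 111.88 min.
Orbits per sidereal day = 86166 / 6712.5 = 12.837.

12.84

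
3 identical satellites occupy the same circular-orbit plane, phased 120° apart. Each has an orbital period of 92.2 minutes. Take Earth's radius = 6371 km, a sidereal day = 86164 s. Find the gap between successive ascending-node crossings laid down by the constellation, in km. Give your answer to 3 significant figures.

857 km

T = 92.2 min = 5532.0 s.
Single-satellite node shift = (5532.0/86164) × 360° = 23.11°.
With 3 satellites evenly phased, successive equator crossings are 23.11/3 = 7.704° apart.
That is 7.704 × 111.2 = 857 km at the equator.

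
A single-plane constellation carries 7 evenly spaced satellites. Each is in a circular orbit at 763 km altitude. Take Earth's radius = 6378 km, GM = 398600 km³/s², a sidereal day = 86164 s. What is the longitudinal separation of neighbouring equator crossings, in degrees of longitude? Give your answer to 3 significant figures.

3.58°

Semi-major axis a = 6378 + 763 = 7141 km. Period T = 2π√(a³/μ) = 2π√(7141³/398600) = 6005.5 s = 100.09 min.
Single-satellite node shift = (6005.5/86164) × 360° = 25.09°.
With 7 satellites evenly phased, successive equator crossings are 25.09/7 = 3.584° apart.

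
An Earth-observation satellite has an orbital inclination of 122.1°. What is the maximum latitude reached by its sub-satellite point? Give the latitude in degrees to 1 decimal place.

Retrograde orbit: the ground track reaches ±(180° − i) = ±(180 − 122.1) = ±57.9°.

57.9°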